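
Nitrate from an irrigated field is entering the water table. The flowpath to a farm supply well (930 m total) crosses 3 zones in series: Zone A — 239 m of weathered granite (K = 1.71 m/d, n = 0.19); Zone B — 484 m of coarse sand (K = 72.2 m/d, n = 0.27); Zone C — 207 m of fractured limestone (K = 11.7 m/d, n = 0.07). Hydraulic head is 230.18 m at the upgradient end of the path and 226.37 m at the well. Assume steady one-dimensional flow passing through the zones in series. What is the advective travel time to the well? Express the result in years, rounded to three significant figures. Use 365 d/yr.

22.5 years

Total head drop ΔH = 230.18 − 226.37 = 3.81 m
Steady 1-D flow in series ⇒ the Darcy flux q is identical in every zone and the zone head losses add (resistances L/K in series).
Σ(L/K) = 239/1.71 + 484/72.2 + 207/11.7 = 139.8 + 6.704 + 17.69 = 164.2 d
q = ΔH / Σ(L/K) = 3.81 / 164.2 = 0.02321 m/d (same in every zone)
Zone A: v = q/n = 0.02321/0.19 = 0.1222 m/d → t_A = 239/0.1222 = 1957 d
Zone B: v = q/n = 0.02321/0.27 = 0.08596 m/d → t_B = 484/0.08596 = 5631 d
Zone C: v = q/n = 0.02321/0.07 = 0.3316 m/d → t_C = 207/0.3316 = 624.3 d
Total t = 1957 + 5631 + 624.3 = 8212 d
   = 8212 / 365 = 22.5 yr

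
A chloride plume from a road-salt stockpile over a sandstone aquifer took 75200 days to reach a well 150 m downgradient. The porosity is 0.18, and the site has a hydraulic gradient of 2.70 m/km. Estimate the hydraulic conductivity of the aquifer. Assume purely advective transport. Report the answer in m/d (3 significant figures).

v = L / t = 150 / 75200 = 0.001995 m/d
K = v · n / i = 0.001995 × 0.18 / 0.0027 = 0.133 m/d

0.133 m/d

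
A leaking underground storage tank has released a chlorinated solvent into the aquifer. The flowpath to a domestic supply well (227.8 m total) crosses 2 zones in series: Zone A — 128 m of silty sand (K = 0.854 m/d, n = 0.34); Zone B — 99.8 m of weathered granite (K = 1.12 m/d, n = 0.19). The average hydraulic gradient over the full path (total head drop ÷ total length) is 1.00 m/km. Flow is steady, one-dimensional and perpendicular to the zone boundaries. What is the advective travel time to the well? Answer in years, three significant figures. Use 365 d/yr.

Steady 1-D flow in series ⇒ the Darcy flux q is identical in every zone and the zone head losses add (resistances L/K in series).
Σ(L/K) = 128/0.854 + 99.8/1.12 = 149.9 + 89.11 = 239.0 d
K_eq = L_total / Σ(L/K) = 227.8 / 239.0 = 0.9532 m/d
q = K_eq · i = 0.9532 × 0.0010 = 9.532e-4 m/d (same in every zone)
Zone A: v = q/n = 9.532e-4/0.34 = 0.002803 m/d → t_A = 128/0.002803 = 45660 d
Zone B: v = q/n = 9.532e-4/0.19 = 0.005017 m/d → t_B = 99.8/0.005017 = 19890 d
Total t = 45660 + 19890 = 65550 d
   = 65550 / 365 = 180 yr

180 years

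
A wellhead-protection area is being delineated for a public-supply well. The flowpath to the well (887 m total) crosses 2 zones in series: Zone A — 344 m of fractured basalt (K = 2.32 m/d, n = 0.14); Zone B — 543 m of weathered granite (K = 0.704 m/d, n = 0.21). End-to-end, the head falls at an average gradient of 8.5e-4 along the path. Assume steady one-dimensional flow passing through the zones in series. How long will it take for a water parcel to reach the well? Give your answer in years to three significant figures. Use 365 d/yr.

542 years

For zones in series the flux q is common to all zones; the equivalent conductivity is the harmonic (thickness-weighted) mean, K_eq = L_total / Σ(L_j/K_j).
Σ(L/K) = 344/2.32 + 543/0.704 = 148.3 + 771.3 = 919.6 d
K_eq = L_total / Σ(L/K) = 887 / 919.6 = 0.9646 m/d
q = K_eq · i = 0.9646 × 8.5e-4 = 8.199e-4 m/d (same in every zone)
Zone A: v = q/n = 8.199e-4/0.14 = 0.005856 m/d → t_A = 344/0.005856 = 58740 d
Zone B: v = q/n = 8.199e-4/0.21 = 0.003904 m/d → t_B = 543/0.003904 = 139100 d
Total t = 58740 + 139100 = 197800 d
   = 197800 / 365 = 542 yr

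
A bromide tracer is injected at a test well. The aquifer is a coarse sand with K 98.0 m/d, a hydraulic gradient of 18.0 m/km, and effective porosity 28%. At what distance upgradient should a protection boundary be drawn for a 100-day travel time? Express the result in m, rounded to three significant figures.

630 m

Specific discharge q = 98.0 × 0.018 = 1.764 m/d
v = Ki/n = 98.0·0.018/0.28 = 6.300 m/d
L = v × T = 6.300 × 100 = 630.0 m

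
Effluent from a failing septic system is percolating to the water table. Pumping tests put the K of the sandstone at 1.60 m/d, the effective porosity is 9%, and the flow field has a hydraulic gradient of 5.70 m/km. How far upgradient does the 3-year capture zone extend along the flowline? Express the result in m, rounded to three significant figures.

111 m

q = Ki = 1.60 × 0.0057 = 0.009120 m/d
v = Ki/n = 1.60·0.0057/0.09 = 0.1013 m/d
T = 3 yr × 365 = 1095 d
L = v × T = 0.1013 × 1095 = 111.0 m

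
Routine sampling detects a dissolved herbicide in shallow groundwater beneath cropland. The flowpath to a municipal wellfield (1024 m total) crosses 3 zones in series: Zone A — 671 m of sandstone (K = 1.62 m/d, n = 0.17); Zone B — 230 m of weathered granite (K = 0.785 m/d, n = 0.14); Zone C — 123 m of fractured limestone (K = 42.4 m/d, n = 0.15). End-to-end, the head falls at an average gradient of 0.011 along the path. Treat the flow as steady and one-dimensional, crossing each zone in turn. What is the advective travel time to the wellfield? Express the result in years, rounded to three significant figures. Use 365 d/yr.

28.4 years

Continuity: the same q passes through each zone, so ΔH = q·Σ(L_j/K_j) — the zones act as resistances in series.
Σ(L/K) = 671/1.62 + 230/0.785 + 123/42.4 = 414.2 + 293.0 + 2.901 = 710.1 d
K_eq = L_total / Σ(L/K) = 1024 / 710.1 = 1.442 m/d
q = K_eq · i = 1.442 × 0.011 = 0.01586 m/d (same in every zone)
Zone A: v = q/n = 0.01586/0.17 = 0.09331 m/d → t_A = 671/0.09331 = 7191 d
Zone B: v = q/n = 0.01586/0.14 = 0.1133 m/d → t_B = 230/0.1133 = 2030 d
Zone C: v = q/n = 0.01586/0.15 = 0.1058 m/d → t_C = 123/0.1058 = 1163 d
Total t = 7191 + 2030 + 1163 = 10380 d
   = 10380 / 365 = 28.4 yr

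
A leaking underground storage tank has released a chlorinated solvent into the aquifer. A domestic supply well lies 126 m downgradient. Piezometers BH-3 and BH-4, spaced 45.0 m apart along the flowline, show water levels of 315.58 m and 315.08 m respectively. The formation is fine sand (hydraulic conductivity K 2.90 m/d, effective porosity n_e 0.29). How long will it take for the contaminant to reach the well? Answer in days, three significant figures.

1130 days

Hydraulic gradient i = (315.58 − 315.08) / 45.0 = 0.50 / 45.0 = 0.01111
Specific discharge q = 2.90 × 0.01111 = 0.03222 m/d
Seepage velocity v = q / n = 0.03222 / 0.29 = 0.1111 m/d
t = L / v = 126 / 0.1111 = 1134 d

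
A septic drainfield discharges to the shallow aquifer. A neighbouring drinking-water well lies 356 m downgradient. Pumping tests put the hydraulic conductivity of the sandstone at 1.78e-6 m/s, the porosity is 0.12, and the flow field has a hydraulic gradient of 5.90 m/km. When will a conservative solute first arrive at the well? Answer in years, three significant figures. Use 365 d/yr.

129 years

K = 1.78e-6 m/s × 86400 s/d = 0.1538 m/d
q = Ki = 0.1538 × 0.0059 = 9.074e-4 m/d
v = Ki/n = 0.1538·0.0059/0.12 = 0.007561 m/d
t = L / v = 356 / 0.007561 = 47080 d
   = 47080 / 365 = 129 yr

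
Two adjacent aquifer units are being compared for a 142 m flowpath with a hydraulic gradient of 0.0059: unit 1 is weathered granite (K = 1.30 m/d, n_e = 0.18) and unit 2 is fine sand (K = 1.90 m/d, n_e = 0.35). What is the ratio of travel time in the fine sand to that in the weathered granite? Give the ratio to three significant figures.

Unit 1 (weathered granite): v = 1.30×0.0059/0.18 = 0.04261 m/d, t = 142/0.04261 = 3332 d
Unit 2 (fine sand): v = 1.90×0.0059/0.35 = 0.03203 m/d, t = 142/0.03203 = 4434 d
t(fine sand) / t(weathered granite) = 4434/3332 = 1.33

1.33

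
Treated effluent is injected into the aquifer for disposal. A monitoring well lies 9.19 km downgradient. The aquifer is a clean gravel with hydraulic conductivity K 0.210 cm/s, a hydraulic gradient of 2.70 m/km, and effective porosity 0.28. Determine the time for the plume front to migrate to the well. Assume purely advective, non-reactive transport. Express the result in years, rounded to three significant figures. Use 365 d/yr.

14.4 years

K = 0.210 cm/s × 864 = 181.4 m/d
Darcy flux q = K·i = 181.4 × 0.0027 = 0.4899 m/d
Average linear velocity = 0.4899 / 0.28 = 1.750 m/d
L = 9.19 km = 9190 m
t = L / v = 9190 / 1.750 = 5253 d
   = 5253 / 365 = 14.4 yr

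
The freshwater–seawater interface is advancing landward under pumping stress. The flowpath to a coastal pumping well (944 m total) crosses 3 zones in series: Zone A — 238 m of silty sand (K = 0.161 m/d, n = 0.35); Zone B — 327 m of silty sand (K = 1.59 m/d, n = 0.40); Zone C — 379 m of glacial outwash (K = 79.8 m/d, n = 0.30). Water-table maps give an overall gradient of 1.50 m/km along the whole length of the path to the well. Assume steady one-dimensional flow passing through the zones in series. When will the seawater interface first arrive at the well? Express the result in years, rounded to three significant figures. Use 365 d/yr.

For zones in series the flux q is common to all zones; the equivalent conductivity is the harmonic (thickness-weighted) mean, K_eq = L_total / Σ(L_j/K_j).
Σ(L/K) = 238/0.161 + 327/1.59 + 379/79.8 = 1478 + 205.7 + 4.749 = 1689 d
K_eq = L_total / Σ(L/K) = 944 / 1689 = 0.5590 m/d
q = K_eq · i = 0.5590 × 0.0015 = 8.385e-4 m/d (same in every zone)
Zone A: v = q/n = 8.385e-4/0.35 = 0.002396 m/d → t_A = 238/0.002396 = 99340 d
Zone B: v = q/n = 8.385e-4/0.40 = 0.002096 m/d → t_B = 327/0.002096 = 156000 d
Zone C: v = q/n = 8.385e-4/0.30 = 0.002795 m/d → t_C = 379/0.002795 = 135600 d
Total t = 99340 + 156000 + 135600 = 390900 d
   = 390900 / 365 = 1070 yr

1070 years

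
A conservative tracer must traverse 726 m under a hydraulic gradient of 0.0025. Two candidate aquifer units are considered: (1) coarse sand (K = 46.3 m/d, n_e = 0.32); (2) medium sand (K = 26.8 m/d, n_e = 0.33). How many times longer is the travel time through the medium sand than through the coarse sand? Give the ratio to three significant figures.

Unit 1 (coarse sand): v = 46.3×0.0025/0.32 = 0.3617 m/d, t = 726/0.3617 = 2007 d
Unit 2 (medium sand): v = 26.8×0.0025/0.33 = 0.2030 m/d, t = 726/0.2030 = 3576 d
t(medium sand) / t(coarse sand) = 3576/2007 = 1.78

1.78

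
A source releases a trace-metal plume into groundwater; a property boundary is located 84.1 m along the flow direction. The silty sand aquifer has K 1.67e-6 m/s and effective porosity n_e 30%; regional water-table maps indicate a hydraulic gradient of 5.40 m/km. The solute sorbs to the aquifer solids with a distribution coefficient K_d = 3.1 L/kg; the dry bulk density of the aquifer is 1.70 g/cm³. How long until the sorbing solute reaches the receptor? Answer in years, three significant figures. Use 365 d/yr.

K = 1.67e-6 m/s × 86400 s/d = 0.1443 m/d
Darcy flux q = K·i = 0.1443 × 0.0054 = 7.792e-4 m/d
v = Ki/n = 0.1443·0.0054/0.30 = 0.002597 m/d
Retardation R = 1 + ρ_b·K_d/n = 1 + 1.70×3.1/0.30 = 18.57
Contaminant velocity v_c = v/R = 0.002597/18.57 = 1.399e-4 m/d
t = L/v_c = 84.1/1.399e-4 = 601200 d
   = 601200/365 = 1650 yr

1650 years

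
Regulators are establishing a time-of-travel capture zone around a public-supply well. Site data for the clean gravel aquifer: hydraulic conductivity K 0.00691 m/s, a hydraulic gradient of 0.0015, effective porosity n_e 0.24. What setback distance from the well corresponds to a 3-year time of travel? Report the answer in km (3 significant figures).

4.09 km

K = 0.00691 m/s × 86400 s/d = 597.0 m/d
Darcy flux q = K·i = 597.0 × 0.0015 = 0.8955 m/d
v_s = q/n_e = 0.8955/0.24 = 3.731 m/d
T = 3 yr × 365 = 1095 d
L = v × T = 3.731 × 1095 = 4086 m
   = 4.09 km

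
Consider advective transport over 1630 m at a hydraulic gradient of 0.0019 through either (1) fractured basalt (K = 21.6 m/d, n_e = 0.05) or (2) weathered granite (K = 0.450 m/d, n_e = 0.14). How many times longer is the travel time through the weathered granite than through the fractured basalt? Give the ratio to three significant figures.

134

Unit 1 (fractured basalt): v = 21.6×0.0019/0.05 = 0.8208 m/d, t = 1630/0.8208 = 1986 d
Unit 2 (weathered granite): v = 0.450×0.0019/0.14 = 0.006107 m/d, t = 1630/0.006107 = 266900 d
t(weathered granite) / t(fractured basalt) = 266900/1986 = 134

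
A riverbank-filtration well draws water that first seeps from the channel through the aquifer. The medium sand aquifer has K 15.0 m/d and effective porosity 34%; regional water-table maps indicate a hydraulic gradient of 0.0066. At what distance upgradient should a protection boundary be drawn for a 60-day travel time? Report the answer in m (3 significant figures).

17.5 m

Darcy flux q = K·i = 15.0 × 0.0066 = 0.09900 m/d
Seepage velocity v = q / n = 0.09900 / 0.34 = 0.2912 m/d
L = v × T = 0.2912 × 60 = 17.47 m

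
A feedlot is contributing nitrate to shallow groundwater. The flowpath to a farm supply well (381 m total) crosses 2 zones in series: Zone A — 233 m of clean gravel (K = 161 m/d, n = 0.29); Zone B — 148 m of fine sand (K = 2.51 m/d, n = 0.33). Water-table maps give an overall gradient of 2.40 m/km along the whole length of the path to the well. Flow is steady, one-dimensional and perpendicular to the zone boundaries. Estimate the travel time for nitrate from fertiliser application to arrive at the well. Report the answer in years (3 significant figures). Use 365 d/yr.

Continuity: the same q passes through each zone, so ΔH = q·Σ(L_j/K_j) — the zones act as resistances in series.
Σ(L/K) = 233/161 + 148/2.51 = 1.447 + 58.96 = 60.41 d
K_eq = L_total / Σ(L/K) = 381 / 60.41 = 6.307 m/d
q = K_eq · i = 6.307 × 0.0024 = 0.01514 m/d (same in every zone)
Zone A: v = q/n = 0.01514/0.29 = 0.05219 m/d → t_A = 233/0.05219 = 4464 d
Zone B: v = q/n = 0.01514/0.33 = 0.04587 m/d → t_B = 148/0.04587 = 3227 d
Total t = 4464 + 3227 = 7691 d
   = 7691 / 365 = 21.1 yr

21.1 years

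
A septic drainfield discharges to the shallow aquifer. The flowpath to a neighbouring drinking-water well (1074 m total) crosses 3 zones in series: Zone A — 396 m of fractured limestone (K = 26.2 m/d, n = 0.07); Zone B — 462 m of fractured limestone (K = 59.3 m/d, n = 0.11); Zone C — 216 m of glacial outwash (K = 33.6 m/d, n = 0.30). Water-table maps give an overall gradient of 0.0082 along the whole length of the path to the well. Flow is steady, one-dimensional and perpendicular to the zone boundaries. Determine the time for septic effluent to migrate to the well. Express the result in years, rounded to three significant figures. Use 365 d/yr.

Continuity: the same q passes through each zone, so ΔH = q·Σ(L_j/K_j) — the zones act as resistances in series.
Σ(L/K) = 396/26.2 + 462/59.3 + 216/33.6 = 15.11 + 7.791 + 6.429 = 29.33 d
K_eq = L_total / Σ(L/K) = 1074 / 29.33 = 36.61 m/d
q = K_eq · i = 36.61 × 0.0082 = 0.3002 m/d (same in every zone)
Zone A: v = q/n = 0.3002/0.07 = 4.289 m/d → t_A = 396/4.289 = 92.33 d
Zone B: v = q/n = 0.3002/0.11 = 2.729 m/d → t_B = 462/2.729 = 169.3 d
Zone C: v = q/n = 0.3002/0.30 = 1.001 m/d → t_C = 216/1.001 = 215.8 d
Total t = 92.33 + 169.3 + 215.8 = 477.4 d
   = 477.4 / 365 = 1.31 yr

1.31 years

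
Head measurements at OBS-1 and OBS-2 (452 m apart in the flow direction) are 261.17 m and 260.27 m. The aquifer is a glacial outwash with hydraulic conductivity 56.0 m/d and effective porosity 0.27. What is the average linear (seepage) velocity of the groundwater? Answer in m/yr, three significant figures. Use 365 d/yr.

151 m/yr

Hydraulic gradient i = (261.17 − 260.27) / 452 = 0.90 / 452 = 0.001991
Darcy flux q = K·i = 56.0 × 0.001991 = 0.1115 m/d
Seepage velocity v = q / n = 0.1115 / 0.27 = 0.4130 m/d
   = 0.4130 × 365 = 151 m/yr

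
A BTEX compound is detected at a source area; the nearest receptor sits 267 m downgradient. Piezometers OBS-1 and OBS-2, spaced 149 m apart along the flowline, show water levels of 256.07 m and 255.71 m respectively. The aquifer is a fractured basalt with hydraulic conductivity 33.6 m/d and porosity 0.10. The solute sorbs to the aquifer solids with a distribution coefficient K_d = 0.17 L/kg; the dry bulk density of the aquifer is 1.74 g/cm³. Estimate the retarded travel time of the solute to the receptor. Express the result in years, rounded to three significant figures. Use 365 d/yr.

3.57 years

Hydraulic gradient i = (256.07 − 255.71) / 149 = 0.36 / 149 = 0.002416
Specific discharge q = 33.6 × 0.002416 = 0.08118 m/d
v_s = q/n_e = 0.08118/0.10 = 0.8118 m/d
Retardation R = 1 + ρ_b·K_d/n = 1 + 1.74×0.17/0.10 = 3.958
Contaminant velocity v_c = v/R = 0.8118/3.958 = 0.2051 m/d
t = L/v_c = 267/0.2051 = 1302 d
   = 1302/365 = 3.57 yr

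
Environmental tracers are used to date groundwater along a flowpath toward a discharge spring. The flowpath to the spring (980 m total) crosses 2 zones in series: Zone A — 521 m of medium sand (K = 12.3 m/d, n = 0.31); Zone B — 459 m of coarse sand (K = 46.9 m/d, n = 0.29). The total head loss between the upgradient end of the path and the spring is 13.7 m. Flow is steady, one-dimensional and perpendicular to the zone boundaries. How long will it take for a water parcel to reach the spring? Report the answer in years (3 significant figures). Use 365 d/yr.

3.07 years

Steady 1-D flow in series ⇒ the Darcy flux q is identical in every zone and the zone head losses add (resistances L/K in series).
Σ(L/K) = 521/12.3 + 459/46.9 = 42.36 + 9.787 = 52.14 d
q = ΔH / Σ(L/K) = 13.7 / 52.14 = 0.2627 m/d (same in every zone)
Zone A: v = q/n = 0.2627/0.31 = 0.8475 m/d → t_A = 521/0.8475 = 614.7 d
Zone B: v = q/n = 0.2627/0.29 = 0.9060 m/d → t_B = 459/0.9060 = 506.6 d
Total t = 614.7 + 506.6 = 1121 d
   = 1121 / 365 = 3.07 yr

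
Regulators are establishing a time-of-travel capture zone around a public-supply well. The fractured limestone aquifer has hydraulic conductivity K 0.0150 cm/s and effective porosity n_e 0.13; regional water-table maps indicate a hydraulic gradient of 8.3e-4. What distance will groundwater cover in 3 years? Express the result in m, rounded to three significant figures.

K = 0.0150 cm/s × 864 = 12.96 m/d
Specific discharge q = 12.96 × 8.3e-4 = 0.01076 m/d
v_s = q/n_e = 0.01076/0.13 = 0.08274 m/d
T = 3 yr × 365 = 1095 d
L = v × T = 0.08274 × 1095 = 90.61 m

90.6 m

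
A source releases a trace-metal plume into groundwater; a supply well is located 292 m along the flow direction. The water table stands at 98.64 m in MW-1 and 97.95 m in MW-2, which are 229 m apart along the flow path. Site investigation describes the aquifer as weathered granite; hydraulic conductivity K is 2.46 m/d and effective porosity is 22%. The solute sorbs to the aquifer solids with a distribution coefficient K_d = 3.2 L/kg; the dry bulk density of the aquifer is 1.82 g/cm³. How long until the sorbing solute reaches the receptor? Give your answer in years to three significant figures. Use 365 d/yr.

Hydraulic gradient i = (98.64 − 97.95) / 229 = 0.69 / 229 = 0.003013
q = Ki = 2.46 × 0.003013 = 0.007412 m/d
v_s = q/n_e = 0.007412/0.22 = 0.03369 m/d
Retardation R = 1 + ρ_b·K_d/n = 1 + 1.82×3.2/0.22 = 27.47
Contaminant velocity v_c = v/R = 0.03369/27.47 = 0.001226 m/d
t = L/v_c = 292/0.001226 = 238100 d
   = 238100/365 = 652 yr

652 years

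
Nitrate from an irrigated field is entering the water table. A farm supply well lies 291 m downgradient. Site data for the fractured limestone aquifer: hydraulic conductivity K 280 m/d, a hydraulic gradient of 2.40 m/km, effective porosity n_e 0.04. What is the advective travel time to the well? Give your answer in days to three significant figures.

q = Ki = 280 × 0.0024 = 0.6720 m/d
Average linear velocity = 0.6720 / 0.04 = 16.80 m/d
t = L / v = 291 / 16.80 = 17.32 d

17.3 days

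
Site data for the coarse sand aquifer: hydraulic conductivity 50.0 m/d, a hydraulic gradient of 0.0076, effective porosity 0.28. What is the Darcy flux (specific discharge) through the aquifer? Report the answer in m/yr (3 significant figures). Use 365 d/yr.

139 m/yr

Specific discharge q = 50.0 × 0.0076 = 0.3800 m/d
   = 0.3800 × 365 = 139 m/yr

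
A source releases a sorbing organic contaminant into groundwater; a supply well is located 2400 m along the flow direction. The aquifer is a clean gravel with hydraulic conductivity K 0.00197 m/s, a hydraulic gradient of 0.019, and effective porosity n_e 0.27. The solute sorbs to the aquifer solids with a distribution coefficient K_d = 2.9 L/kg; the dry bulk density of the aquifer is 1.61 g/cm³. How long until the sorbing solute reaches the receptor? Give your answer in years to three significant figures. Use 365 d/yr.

10.0 years

K = 0.00197 m/s × 86400 s/d = 170.2 m/d
Specific discharge q = 170.2 × 0.019 = 3.234 m/d
v_s = q/n_e = 3.234/0.27 = 11.98 m/d
Retardation R = 1 + ρ_b·K_d/n = 1 + 1.61×2.9/0.27 = 18.29
Contaminant velocity v_c = v/R = 11.98/18.29 = 0.6548 m/d
t = L/v_c = 2400/0.6548 = 3665 d
   = 3665/365 = 10.0 yr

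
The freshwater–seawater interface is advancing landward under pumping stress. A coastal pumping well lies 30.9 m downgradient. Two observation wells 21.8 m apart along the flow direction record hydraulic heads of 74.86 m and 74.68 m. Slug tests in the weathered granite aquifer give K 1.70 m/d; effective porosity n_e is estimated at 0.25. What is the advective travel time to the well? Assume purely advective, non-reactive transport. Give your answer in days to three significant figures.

550 days

Hydraulic gradient i = (74.86 − 74.68) / 21.8 = 0.18 / 21.8 = 0.008257
q = Ki = 1.70 × 0.008257 = 0.01404 m/d
Average linear velocity = 0.01404 / 0.25 = 0.05615 m/d
t = L / v = 30.9 / 0.05615 = 550.3 d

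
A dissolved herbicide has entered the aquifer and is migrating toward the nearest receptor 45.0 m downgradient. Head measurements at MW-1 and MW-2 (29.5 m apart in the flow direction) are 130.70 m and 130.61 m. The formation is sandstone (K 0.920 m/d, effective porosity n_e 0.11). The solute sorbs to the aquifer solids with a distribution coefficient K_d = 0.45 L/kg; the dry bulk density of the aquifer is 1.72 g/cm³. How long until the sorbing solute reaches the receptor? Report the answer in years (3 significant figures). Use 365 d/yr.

Hydraulic gradient i = (130.70 − 130.61) / 29.5 = 0.09 / 29.5 = 0.003051
q = Ki = 0.920 × 0.003051 = 0.002807 m/d
v_s = q/n_e = 0.002807/0.11 = 0.02552 m/d
Retardation R = 1 + ρ_b·K_d/n = 1 + 1.72×0.45/0.11 = 8.036
Contaminant velocity v_c = v/R = 0.02552/8.036 = 0.003175 m/d
t = L/v_c = 45.0/0.003175 = 14170 d
   = 14170/365 = 38.8 yr

38.8 years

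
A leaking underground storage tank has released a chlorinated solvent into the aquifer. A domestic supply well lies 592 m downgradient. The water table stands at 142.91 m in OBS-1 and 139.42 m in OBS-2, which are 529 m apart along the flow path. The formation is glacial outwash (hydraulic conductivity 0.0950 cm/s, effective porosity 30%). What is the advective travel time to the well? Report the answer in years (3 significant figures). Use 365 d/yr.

0.899 years

Hydraulic gradient i = (142.91 − 139.42) / 529 = 3.49 / 529 = 0.006597
K = 0.0950 cm/s × 864 = 82.08 m/d
Specific discharge q = 82.08 × 0.006597 = 0.5415 m/d
Average linear velocity = 0.5415 / 0.30 = 1.805 m/d
t = L / v = 592 / 1.805 = 328.0 d
   = 328.0 / 365 = 0.899 yr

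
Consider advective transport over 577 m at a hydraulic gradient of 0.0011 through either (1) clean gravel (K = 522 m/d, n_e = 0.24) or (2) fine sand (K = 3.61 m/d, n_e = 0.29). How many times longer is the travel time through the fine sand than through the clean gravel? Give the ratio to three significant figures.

175

Unit 1 (clean gravel): v = 522×0.0011/0.24 = 2.393 m/d, t = 577/2.393 = 241.2 d
Unit 2 (fine sand): v = 3.61×0.0011/0.29 = 0.01369 m/d, t = 577/0.01369 = 42140 d
t(fine sand) / t(clean gravel) = 42140/241.2 = 175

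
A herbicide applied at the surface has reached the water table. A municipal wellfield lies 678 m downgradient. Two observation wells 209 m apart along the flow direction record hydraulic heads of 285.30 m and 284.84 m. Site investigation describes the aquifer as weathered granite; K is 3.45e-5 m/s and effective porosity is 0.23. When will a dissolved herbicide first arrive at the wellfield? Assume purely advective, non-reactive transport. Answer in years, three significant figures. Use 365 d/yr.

65.1 years

Hydraulic gradient i = (285.30 − 284.84) / 209 = 0.46 / 209 = 0.002201
K = 3.45e-5 m/s × 86400 s/d = 2.981 m/d
Specific discharge q = 2.981 × 0.002201 = 0.006561 m/d
v_s = q/n_e = 0.006561/0.23 = 0.02852 m/d
t = L / v = 678 / 0.02852 = 23770 d
   = 23770 / 365 = 65.1 yr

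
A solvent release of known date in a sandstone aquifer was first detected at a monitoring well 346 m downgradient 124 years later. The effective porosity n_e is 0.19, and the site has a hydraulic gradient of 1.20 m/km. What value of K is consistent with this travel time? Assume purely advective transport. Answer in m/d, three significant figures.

1.21 m/d

t = 124 years = 45260 d
v = L / t = 346 / 45260 = 0.007645 m/d
K = v · n / i = 0.007645 × 0.19 / 0.0012 = 1.21 m/d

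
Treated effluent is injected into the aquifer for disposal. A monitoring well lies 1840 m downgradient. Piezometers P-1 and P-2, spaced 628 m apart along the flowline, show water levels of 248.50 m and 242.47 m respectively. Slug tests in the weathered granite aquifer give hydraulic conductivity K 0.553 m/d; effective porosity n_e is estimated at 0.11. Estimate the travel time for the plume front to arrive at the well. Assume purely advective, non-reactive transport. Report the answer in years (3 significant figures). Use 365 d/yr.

104 years

Hydraulic gradient i = (248.50 − 242.47) / 628 = 6.03 / 628 = 0.009602
q = Ki = 0.553 × 0.009602 = 0.005310 m/d
Seepage velocity v = q / n = 0.005310 / 0.11 = 0.04827 m/d
t = L / v = 1840 / 0.04827 = 38120 d
   = 38120 / 365 = 104 yr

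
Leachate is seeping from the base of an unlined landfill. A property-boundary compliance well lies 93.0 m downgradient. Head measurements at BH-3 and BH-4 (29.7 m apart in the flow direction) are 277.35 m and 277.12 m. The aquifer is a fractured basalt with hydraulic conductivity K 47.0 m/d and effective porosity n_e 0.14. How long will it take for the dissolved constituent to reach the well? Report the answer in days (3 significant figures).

35.8 days

Hydraulic gradient i = (277.35 − 277.12) / 29.7 = 0.23 / 29.7 = 0.007744
Darcy flux q = K·i = 47.0 × 0.007744 = 0.3640 m/d
Average linear velocity = 0.3640 / 0.14 = 2.600 m/d
t = L / v = 93.0 / 2.600 = 35.77 d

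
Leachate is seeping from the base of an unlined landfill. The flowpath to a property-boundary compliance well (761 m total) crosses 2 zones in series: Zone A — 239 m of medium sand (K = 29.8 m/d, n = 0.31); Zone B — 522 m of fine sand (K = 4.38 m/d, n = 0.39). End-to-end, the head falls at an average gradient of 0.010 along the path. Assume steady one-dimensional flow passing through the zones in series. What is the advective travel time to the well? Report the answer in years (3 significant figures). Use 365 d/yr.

12.7 years

Steady 1-D flow in series ⇒ the Darcy flux q is identical in every zone and the zone head losses add (resistances L/K in series).
Σ(L/K) = 239/29.8 + 522/4.38 = 8.020 + 119.2 = 127.2 d
K_eq = L_total / Σ(L/K) = 761 / 127.2 = 5.983 m/d
q = K_eq · i = 5.983 × 0.010 = 0.05983 m/d (same in every zone)
Zone A: v = q/n = 0.05983/0.31 = 0.1930 m/d → t_A = 239/0.1930 = 1238 d
Zone B: v = q/n = 0.05983/0.39 = 0.1534 m/d → t_B = 522/0.1534 = 3403 d
Total t = 1238 + 3403 = 4641 d
   = 4641 / 365 = 12.7 yr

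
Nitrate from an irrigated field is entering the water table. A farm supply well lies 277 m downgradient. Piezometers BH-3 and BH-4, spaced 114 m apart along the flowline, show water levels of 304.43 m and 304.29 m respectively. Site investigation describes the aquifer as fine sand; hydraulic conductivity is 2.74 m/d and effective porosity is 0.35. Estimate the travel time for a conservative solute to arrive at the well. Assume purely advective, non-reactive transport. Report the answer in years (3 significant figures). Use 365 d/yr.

Hydraulic gradient i = (304.43 − 304.29) / 114 = 0.14 / 114 = 0.001228
Specific discharge q = 2.74 × 0.001228 = 0.003365 m/d
Seepage velocity v = q / n = 0.003365 / 0.35 = 0.009614 m/d
t = L / v = 277 / 0.009614 = 28810 d
   = 28810 / 365 = 78.9 yr

78.9 years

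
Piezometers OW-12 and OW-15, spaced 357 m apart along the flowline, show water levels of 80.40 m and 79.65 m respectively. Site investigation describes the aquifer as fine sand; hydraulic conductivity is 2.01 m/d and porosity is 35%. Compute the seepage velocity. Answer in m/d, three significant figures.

Hydraulic gradient i = (80.40 − 79.65) / 357 = 0.75 / 357 = 0.002101
q = Ki = 2.01 × 0.002101 = 0.004223 m/d
v = Ki/n = 2.01·0.002101/0.35 = 0.01206 m/d

0.0121 m/d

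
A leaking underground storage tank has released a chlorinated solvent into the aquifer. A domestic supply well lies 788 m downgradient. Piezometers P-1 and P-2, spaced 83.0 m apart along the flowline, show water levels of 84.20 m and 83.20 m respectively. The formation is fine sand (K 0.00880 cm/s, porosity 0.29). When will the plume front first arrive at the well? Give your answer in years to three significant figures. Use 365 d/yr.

Hydraulic gradient i = (84.20 − 83.20) / 83.0 = 1.00 / 83.0 = 0.01205
K = 0.00880 cm/s × 864 = 7.603 m/d
q = Ki = 7.603 × 0.01205 = 0.09160 m/d
v = Ki/n = 7.603·0.01205/0.29 = 0.3159 m/d
t = L / v = 788 / 0.3159 = 2495 d
   = 2495 / 365 = 6.83 yr

6.83 years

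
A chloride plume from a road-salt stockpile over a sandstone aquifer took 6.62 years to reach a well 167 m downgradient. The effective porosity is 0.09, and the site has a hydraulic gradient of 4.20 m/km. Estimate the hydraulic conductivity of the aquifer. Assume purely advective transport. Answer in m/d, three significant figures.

1.48 m/d

t = 6.62 years = 2416 d
v = L / t = 167 / 2416 = 0.06911 m/d
K = v · n / i = 0.06911 × 0.09 / 0.0042 = 1.48 m/d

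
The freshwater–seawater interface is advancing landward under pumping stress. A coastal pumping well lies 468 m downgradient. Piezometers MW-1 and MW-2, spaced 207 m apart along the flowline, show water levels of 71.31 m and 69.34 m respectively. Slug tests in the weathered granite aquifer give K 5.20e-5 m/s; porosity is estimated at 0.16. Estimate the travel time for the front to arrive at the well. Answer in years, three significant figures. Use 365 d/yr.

Hydraulic gradient i = (71.31 − 69.34) / 207 = 1.97 / 207 = 0.009517
K = 5.20e-5 m/s × 86400 s/d = 4.493 m/d
Specific discharge q = 4.493 × 0.009517 = 0.04276 m/d
v = Ki/n = 4.493·0.009517/0.16 = 0.2672 m/d
t = L / v = 468 / 0.2672 = 1751 d
   = 1751 / 365 = 4.80 yr

4.80 years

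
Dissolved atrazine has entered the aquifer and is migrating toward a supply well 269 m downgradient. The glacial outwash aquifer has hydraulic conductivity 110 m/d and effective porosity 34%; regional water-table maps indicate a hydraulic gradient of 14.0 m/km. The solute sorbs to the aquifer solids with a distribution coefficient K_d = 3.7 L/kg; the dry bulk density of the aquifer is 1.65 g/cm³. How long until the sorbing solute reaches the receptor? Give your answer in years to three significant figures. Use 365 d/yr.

Specific discharge q = 110 × 0.014 = 1.540 m/d
v_s = q/n_e = 1.540/0.34 = 4.529 m/d
Retardation R = 1 + ρ_b·K_d/n = 1 + 1.65×3.7/0.34 = 18.96
Contaminant velocity v_c = v/R = 4.529/18.96 = 0.2389 m/d
t = L/v_c = 269/0.2389 = 1126 d
   = 1126/365 = 3.08 yr

3.08 years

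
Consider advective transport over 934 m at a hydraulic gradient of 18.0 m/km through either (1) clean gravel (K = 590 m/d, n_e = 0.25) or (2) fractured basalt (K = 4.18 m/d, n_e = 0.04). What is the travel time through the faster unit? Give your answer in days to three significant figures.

Unit 1 (clean gravel): v = 590×0.018/0.25 = 42.48 m/d, t = 934/42.48 = 21.99 d
Unit 2 (fractured basalt): v = 4.18×0.018/0.04 = 1.881 m/d, t = 934/1.881 = 496.5 d
Faster unit: t = 22.0 d

22.0 days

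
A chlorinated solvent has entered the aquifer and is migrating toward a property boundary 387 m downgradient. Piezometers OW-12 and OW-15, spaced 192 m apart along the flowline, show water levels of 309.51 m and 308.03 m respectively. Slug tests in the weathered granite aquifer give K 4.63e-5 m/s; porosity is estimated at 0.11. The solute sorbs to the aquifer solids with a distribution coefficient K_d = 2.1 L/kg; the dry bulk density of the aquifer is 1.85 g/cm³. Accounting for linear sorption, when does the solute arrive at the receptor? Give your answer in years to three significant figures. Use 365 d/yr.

137 years

Hydraulic gradient i = (309.51 − 308.03) / 192 = 1.48 / 192 = 0.007708
K = 4.63e-5 m/s × 86400 s/d = 4.000 m/d
Darcy flux q = K·i = 4.000 × 0.007708 = 0.03084 m/d
v_s = q/n_e = 0.03084/0.11 = 0.2803 m/d
Retardation R = 1 + ρ_b·K_d/n = 1 + 1.85×2.1/0.11 = 36.32
Contaminant velocity v_c = v/R = 0.2803/36.32 = 0.007719 m/d
t = L/v_c = 387/0.007719 = 50140 d
   = 50140/365 = 137 yr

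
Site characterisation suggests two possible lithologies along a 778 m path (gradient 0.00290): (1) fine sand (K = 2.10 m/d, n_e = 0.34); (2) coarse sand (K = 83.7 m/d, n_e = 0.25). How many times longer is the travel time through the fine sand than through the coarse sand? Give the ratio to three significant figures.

Unit 1 (fine sand): v = 2.10×0.0029/0.34 = 0.01791 m/d, t = 778/0.01791 = 43440 d
Unit 2 (coarse sand): v = 83.7×0.0029/0.25 = 0.9709 m/d, t = 778/0.9709 = 801.3 d
t(fine sand) / t(coarse sand) = 43440/801.3 = 54.2

54.2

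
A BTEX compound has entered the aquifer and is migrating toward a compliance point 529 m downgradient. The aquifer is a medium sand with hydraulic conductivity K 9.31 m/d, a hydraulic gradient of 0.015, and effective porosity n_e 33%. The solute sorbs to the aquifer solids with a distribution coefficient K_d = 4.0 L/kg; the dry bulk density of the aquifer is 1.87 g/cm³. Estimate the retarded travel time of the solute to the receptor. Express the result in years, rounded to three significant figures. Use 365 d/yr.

Specific discharge q = 9.31 × 0.015 = 0.1397 m/d
Average linear velocity = 0.1397 / 0.33 = 0.4232 m/d
Retardation R = 1 + ρ_b·K_d/n = 1 + 1.87×4.0/0.33 = 23.67
Contaminant velocity v_c = v/R = 0.4232/23.67 = 0.01788 m/d
t = L/v_c = 529/0.01788 = 29580 d
   = 29580/365 = 81.1 yr

81.1 years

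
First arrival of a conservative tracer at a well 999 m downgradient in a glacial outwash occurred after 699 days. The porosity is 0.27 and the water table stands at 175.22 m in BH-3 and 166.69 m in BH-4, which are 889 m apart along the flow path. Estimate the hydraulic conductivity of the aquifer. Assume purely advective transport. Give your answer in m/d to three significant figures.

Hydraulic gradient i = (175.22 − 166.69) / 889 = 8.53 / 889 = 0.009595
v = L / t = 999 / 699 = 1.429 m/d
K = v · n / i = 1.429 × 0.27 / 0.009595 = 40.2 m/d

40.2 m/d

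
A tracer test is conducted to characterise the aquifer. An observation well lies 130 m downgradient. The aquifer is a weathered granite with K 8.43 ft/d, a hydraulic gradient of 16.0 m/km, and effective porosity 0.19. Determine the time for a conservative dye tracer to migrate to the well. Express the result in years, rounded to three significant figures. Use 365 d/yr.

K = 8.43 ft/d × 0.3048 = 2.569 m/d
Specific discharge q = 2.569 × 0.016 = 0.04111 m/d
v = Ki/n = 2.569·0.016/0.19 = 0.2164 m/d
t = L / v = 130 / 0.2164 = 600.8 d
   = 600.8 / 365 = 1.65 yr

1.65 years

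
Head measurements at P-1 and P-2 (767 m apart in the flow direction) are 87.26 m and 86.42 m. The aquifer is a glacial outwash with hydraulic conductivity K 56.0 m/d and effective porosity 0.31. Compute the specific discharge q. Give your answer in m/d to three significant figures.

Hydraulic gradient i = (87.26 − 86.42) / 767 = 0.84 / 767 = 0.001095
q = Ki = 56.0 × 0.001095 = 0.06133 m/d

0.0613 m/d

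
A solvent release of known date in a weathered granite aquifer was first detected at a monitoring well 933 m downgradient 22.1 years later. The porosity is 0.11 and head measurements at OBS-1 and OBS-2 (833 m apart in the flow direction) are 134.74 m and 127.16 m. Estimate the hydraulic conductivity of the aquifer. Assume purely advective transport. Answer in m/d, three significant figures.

Hydraulic gradient i = (134.74 − 127.16) / 833 = 7.58 / 833 = 0.009100
t = 22.1 years = 8067 d
v = L / t = 933 / 8067 = 0.1157 m/d
K = v · n / i = 0.1157 × 0.11 / 0.009100 = 1.40 m/d

1.40 m/d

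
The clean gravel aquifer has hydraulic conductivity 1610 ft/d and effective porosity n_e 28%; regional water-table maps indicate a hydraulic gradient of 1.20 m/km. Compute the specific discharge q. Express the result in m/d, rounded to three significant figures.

K = 1610 ft/d × 0.3048 = 490.7 m/d
Specific discharge q = 490.7 × 0.0012 = 0.5889 m/d

0.589 m/d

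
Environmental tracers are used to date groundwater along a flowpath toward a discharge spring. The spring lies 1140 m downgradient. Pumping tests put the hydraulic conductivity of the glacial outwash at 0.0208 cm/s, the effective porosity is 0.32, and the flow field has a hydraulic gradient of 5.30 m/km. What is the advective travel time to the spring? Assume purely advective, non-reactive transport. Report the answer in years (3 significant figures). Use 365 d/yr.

10.5 years

K = 0.0208 cm/s × 864 = 17.97 m/d
Specific discharge q = 17.97 × 0.0053 = 0.09525 m/d
Seepage velocity v = q / n = 0.09525 / 0.32 = 0.2976 m/d
t = L / v = 1140 / 0.2976 = 3830 d
   = 3830 / 365 = 10.5 yr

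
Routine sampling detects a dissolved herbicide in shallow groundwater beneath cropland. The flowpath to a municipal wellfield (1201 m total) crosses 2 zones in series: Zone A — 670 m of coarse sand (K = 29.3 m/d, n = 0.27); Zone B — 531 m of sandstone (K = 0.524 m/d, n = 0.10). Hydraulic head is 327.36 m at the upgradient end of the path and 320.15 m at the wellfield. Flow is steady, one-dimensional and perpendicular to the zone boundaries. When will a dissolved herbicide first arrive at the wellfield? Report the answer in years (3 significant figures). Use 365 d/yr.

92.1 years

Total head drop ΔH = 327.36 − 320.15 = 7.21 m
Steady 1-D flow in series ⇒ the Darcy flux q is identical in every zone and the zone head losses add (resistances L/K in series).
Σ(L/K) = 670/29.3 + 531/0.524 = 22.87 + 1013 = 1036 d
q = ΔH / Σ(L/K) = 7.21 / 1036 = 0.006958 m/d (same in every zone)
Zone A: v = q/n = 0.006958/0.27 = 0.02577 m/d → t_A = 670/0.02577 = 26000 d
Zone B: v = q/n = 0.006958/0.10 = 0.06958 m/d → t_B = 531/0.06958 = 7632 d
Total t = 26000 + 7632 = 33630 d
   = 33630 / 365 = 92.1 yr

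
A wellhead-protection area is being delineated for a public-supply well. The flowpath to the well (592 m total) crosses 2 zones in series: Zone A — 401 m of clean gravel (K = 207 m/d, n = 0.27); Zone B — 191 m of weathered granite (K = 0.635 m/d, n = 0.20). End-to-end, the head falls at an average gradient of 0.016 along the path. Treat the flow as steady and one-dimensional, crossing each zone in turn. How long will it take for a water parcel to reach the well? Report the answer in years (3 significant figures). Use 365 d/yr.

For zones in series the flux q is common to all zones; the equivalent conductivity is the harmonic (thickness-weighted) mean, K_eq = L_total / Σ(L_j/K_j).
Σ(L/K) = 401/207 + 191/0.635 = 1.937 + 300.8 = 302.7 d
K_eq = L_total / Σ(L/K) = 592 / 302.7 = 1.956 m/d
q = K_eq · i = 1.956 × 0.016 = 0.03129 m/d (same in every zone)
Zone A: v = q/n = 0.03129/0.27 = 0.1159 m/d → t_A = 401/0.1159 = 3460 d
Zone B: v = q/n = 0.03129/0.20 = 0.1564 m/d → t_B = 191/0.1564 = 1221 d
Total t = 3460 + 1221 = 4681 d
   = 4681 / 365 = 12.8 yr

12.8 years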